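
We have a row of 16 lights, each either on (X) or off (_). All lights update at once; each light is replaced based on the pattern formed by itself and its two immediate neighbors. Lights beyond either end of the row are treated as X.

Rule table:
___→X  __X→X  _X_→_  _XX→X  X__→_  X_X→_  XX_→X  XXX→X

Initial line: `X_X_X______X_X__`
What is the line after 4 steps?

X_XXXXXXXXX_XXXX

step 1: X_____XXXXX____X
step 2: X_XXXXXXXXX_XXXX
step 3: X_XXXXXXXXX_XXXX  (fixed point — unchanged through step 4)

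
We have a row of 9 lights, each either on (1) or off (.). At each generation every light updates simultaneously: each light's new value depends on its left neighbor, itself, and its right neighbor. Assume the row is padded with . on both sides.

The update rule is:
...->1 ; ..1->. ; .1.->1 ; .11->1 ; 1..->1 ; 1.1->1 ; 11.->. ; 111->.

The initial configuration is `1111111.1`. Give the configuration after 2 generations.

111111.1.

1......11
111111.1.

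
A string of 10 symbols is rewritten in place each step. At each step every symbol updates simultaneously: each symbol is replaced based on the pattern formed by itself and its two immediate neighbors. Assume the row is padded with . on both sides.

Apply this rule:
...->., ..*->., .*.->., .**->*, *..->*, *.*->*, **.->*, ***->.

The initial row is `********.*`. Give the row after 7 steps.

step 1: *......**.
step 2: .*.....***
step 3: ..*....*.*
step 4: ...*....*.
step 5: ....*....*
step 6: .....*....
step 7: ......*...

......*...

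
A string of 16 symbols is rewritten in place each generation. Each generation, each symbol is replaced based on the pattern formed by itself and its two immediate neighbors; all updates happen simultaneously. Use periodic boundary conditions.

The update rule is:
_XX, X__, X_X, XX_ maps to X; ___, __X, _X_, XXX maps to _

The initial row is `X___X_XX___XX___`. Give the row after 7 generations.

generation 1: _X___XXXX__XXX__
generation 2: __X__X__XX_X_XX_
generation 3: ___X__X_XXX_XXXX
generation 4: X___X__XX_XXX__X
generation 5: XX___X_XXXX_XX_X
generation 6: _XX___XX__XXXXXX
generation 7: XXXX__XXX_X____X

XXXX__XXX_X____X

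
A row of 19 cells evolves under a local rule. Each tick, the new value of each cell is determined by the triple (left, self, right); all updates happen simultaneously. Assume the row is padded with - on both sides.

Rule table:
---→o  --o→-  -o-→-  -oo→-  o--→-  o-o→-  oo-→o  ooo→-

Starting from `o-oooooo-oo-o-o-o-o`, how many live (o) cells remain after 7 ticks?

9

-------o--o--------
oooooo------ooooooo
-----o-oooo-------o
oooo------o-ooooo--
---o-oooo-------o-o
oo------o-ooooo----
-o-oooo-------o-ooo
count of o: 9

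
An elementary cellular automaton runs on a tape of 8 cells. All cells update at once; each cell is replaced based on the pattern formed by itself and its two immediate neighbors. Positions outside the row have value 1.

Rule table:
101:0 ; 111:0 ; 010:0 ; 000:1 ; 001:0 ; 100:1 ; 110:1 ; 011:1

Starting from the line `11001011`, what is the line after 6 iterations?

11111110

01100010
01111000
01001110
00101010
10000000
11111110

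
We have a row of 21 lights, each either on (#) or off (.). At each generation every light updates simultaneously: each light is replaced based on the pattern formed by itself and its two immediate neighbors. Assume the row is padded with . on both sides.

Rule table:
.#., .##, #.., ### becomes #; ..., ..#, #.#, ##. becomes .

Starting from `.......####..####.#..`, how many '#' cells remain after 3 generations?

7

generation 1: .......###.#.###..##.
generation 2: .......##..#.##.#.#.#
generation 3: .......#.#.#.#..#.#.#
count of #: 7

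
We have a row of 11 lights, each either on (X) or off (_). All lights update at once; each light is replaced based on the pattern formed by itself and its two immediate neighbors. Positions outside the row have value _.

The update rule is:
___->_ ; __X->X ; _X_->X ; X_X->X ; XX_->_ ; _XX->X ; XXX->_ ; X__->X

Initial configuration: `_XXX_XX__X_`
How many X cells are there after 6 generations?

7

XX__XX_XXXX
X_XXX_XX___
XXX__XX_X__
X__XXX_XXX_
XXXX__XX__X
X___XXX_XXX
count of X: 7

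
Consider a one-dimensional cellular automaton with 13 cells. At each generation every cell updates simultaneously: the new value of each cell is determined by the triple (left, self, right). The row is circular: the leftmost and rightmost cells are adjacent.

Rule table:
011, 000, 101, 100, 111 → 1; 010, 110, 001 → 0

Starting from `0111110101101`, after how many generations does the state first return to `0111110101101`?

13

generation 1: 1111101011010
generation 2: 1111010110101
generation 3: 1110101101011
generation 4: 1101011010111
generation 5: 1010110101111
generation 6: 0101101011111
generation 7: 1011010111110
generation 8: 0110101111101
generation 9: 1101011111010
generation 10: 1010111110101
generation 11: 0101111101011
generation 12: 1011111010110
generation 13: 0111110101101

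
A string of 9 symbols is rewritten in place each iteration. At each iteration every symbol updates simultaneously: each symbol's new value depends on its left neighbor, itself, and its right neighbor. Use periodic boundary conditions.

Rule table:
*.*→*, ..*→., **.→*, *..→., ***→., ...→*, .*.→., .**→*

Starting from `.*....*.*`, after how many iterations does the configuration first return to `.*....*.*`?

14

*..**..*.
...**...*
.*.**.*..
..****..*
..*..*...
*......**
*.****.*.
.**..**.*
***..***.
*.*..*.**
**....**.
**.**.***
.******..
.*....*.*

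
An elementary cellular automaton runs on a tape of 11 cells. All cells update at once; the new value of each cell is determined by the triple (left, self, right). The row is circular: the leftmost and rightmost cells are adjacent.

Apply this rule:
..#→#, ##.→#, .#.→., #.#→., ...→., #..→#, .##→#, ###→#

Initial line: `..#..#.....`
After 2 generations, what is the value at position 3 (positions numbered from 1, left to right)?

.#.##.#....
#..##..#...
position 3 holds .

.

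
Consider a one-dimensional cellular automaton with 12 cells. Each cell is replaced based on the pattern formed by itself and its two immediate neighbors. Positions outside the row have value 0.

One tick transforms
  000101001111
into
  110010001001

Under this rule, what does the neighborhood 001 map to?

At position 2 the neighborhood is 001; the next row has 0 there.

0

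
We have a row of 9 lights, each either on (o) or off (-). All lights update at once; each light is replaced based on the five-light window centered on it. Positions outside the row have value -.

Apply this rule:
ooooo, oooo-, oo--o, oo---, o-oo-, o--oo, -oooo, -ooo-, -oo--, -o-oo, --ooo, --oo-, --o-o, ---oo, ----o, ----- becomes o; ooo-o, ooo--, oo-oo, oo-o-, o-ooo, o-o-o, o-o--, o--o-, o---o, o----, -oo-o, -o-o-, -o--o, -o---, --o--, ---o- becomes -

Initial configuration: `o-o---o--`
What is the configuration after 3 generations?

oooooooo-

o--------
---oooooo
oooooooo-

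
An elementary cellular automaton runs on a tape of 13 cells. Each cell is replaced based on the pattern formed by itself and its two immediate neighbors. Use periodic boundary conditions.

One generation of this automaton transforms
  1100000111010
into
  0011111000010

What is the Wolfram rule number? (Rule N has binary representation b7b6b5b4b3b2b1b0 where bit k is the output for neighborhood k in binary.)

position 8: 111 → 0  (bit 7 = 0)
position 1: 110 → 0  (bit 6 = 0)
position 10: 101 → 0  (bit 5 = 0)
position 2: 100 → 1  (bit 4 = 1)
position 0: 011 → 0  (bit 3 = 0)
position 11: 010 → 1  (bit 2 = 1)
position 6: 001 → 1  (bit 1 = 1)
position 3: 000 → 1  (bit 0 = 1)
bits b7..b0 = 00010111 = 23

23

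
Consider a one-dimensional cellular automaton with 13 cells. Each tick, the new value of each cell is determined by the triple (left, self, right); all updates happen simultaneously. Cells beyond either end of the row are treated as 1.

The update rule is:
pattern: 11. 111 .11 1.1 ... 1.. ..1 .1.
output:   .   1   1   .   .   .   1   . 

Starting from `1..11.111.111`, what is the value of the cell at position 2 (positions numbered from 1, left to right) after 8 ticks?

.

..11..11..111
.11..11..1111
.1..11..11111
...11..111111
..11..1111111
.11..11111111
.1..111111111
...1111111111
position 2 holds .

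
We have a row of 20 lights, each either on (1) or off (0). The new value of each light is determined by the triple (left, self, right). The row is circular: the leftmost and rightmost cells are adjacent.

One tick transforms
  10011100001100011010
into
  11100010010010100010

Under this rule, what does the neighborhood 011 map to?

At position 3 the neighborhood is 011; the next row has 0 there.

0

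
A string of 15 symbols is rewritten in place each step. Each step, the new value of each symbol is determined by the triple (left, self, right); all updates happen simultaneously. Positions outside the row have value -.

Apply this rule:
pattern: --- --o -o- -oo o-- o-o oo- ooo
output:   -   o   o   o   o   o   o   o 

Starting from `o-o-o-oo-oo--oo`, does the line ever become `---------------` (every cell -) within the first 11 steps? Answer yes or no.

step 1: ooooooooooooooo
step 2: ooooooooooooooo  (fixed point — unchanged through step 11)
step 11 is ooooooooooooooo, still not uniform -

no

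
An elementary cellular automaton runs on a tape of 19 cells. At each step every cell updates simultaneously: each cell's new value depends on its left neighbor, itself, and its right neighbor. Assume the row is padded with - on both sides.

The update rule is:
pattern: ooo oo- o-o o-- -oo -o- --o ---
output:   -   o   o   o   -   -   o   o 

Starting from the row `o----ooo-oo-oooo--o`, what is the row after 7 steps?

-oooo--oo-oo---ooo-
o---ooo-oo-oooo--oo
-ooo--oo-oo---ooo-o
o--ooo-oo-oooo--oo-
-oo--oo-oo---ooo-oo
o-ooo-oo-oooo--oo-o
-o--oo-oo---ooo-oo-

-o--oo-oo---ooo-oo-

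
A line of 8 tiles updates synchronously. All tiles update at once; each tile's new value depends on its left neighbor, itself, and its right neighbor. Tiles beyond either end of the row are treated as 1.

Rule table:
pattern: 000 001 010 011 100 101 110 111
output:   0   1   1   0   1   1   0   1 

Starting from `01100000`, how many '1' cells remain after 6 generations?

6

10010001
01111010
10110111
01001011
11111101
11111010
count of 1: 6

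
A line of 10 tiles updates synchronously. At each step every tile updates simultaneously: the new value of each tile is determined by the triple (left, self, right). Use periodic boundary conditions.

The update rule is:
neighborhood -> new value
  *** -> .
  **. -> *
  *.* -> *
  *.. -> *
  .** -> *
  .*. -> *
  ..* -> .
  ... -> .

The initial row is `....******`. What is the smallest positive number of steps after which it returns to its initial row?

5

*...*....*
**..**...*
.**.***..*
*****.**.*
....******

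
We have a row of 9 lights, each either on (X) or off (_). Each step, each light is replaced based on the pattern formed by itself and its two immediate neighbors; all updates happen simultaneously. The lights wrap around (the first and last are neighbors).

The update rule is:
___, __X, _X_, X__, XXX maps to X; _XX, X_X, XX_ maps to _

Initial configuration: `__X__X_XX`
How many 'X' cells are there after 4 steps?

XXXXXX___
_XXXX_XXX
__XX___X_
XX__XXXXX
count of X: 7

7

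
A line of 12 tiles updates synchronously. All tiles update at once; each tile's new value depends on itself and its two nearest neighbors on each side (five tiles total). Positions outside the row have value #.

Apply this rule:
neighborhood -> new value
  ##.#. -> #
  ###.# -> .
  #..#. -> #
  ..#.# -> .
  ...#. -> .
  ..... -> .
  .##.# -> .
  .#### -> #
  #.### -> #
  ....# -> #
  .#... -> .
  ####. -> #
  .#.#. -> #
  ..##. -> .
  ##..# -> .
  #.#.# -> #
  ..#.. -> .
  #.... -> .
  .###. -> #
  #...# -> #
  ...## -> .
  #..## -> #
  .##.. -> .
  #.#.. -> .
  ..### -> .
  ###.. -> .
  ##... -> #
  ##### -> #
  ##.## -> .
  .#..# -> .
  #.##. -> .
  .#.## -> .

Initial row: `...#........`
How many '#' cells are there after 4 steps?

3

step 1: ##........#.
step 2: #.#.....#...
step 3: .#....#...#.
step 4: #...#...#...
count of #: 3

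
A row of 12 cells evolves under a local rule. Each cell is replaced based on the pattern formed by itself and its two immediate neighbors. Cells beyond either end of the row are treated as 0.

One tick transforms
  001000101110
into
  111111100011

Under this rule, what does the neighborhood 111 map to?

0

At position 9 the neighborhood is 111; the next row has 0 there.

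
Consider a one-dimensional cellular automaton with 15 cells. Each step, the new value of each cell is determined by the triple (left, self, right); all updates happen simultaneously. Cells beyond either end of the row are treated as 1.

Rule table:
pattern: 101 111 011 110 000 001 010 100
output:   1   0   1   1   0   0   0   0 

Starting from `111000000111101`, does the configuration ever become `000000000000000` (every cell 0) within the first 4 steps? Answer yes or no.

yes

001000000100111
000000000000100
000000000000000
all cells are 0 at step 3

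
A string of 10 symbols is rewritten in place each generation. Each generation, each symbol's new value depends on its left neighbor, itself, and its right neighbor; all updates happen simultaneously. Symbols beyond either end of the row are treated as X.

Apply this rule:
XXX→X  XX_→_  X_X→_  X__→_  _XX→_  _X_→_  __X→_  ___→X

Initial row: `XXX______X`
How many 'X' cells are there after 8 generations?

generation 1: XX__XXXX__
generation 2: X____XX___
generation 3: __XX____X_
generation 4: _____XX___
generation 5: _XXX____X_
generation 6: __X__XX___
generation 7: ________X_
generation 8: _XXXXXX___
count of X: 6

6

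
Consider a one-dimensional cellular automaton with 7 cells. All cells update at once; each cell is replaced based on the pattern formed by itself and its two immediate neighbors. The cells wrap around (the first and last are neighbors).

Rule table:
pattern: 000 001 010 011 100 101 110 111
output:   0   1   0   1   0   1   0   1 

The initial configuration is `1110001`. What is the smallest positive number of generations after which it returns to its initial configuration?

1100011
1000111
0001111
0011110
0111100
1111000
1110001

7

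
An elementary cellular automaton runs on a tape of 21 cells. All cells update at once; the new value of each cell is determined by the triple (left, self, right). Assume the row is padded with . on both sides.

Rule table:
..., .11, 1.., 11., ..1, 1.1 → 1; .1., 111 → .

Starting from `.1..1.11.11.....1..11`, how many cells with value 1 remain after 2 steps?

9

1.11.11111111111.1111
.11111.........111..1
count of 1: 9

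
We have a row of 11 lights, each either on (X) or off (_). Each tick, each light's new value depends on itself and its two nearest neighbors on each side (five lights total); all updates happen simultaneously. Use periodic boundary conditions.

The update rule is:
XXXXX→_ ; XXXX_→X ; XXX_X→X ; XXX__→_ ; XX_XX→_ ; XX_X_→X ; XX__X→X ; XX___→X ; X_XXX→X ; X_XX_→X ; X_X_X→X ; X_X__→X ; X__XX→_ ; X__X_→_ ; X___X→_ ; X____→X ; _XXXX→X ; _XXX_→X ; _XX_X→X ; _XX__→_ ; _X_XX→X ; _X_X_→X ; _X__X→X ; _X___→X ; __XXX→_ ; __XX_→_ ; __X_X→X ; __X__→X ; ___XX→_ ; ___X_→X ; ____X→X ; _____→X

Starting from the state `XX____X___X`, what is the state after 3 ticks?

X_XXXXXX___
XXXX__X_X_X
X_X_X_XXXXX

X_X_X_XXXXX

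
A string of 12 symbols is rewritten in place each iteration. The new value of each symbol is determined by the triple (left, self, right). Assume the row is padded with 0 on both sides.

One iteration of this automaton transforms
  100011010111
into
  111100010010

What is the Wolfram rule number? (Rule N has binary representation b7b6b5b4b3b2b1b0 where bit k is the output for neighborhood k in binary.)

151

position 10: 111 → 1  (bit 7 = 1)
position 5: 110 → 0  (bit 6 = 0)
position 6: 101 → 0  (bit 5 = 0)
position 1: 100 → 1  (bit 4 = 1)
position 4: 011 → 0  (bit 3 = 0)
position 0: 010 → 1  (bit 2 = 1)
position 3: 001 → 1  (bit 1 = 1)
position 2: 000 → 1  (bit 0 = 1)
bits b7..b0 = 10010111 = 151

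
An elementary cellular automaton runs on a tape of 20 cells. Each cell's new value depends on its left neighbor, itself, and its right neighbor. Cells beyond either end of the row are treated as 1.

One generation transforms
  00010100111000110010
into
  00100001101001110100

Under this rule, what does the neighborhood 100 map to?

At position 0 the neighborhood is 100; the next row has 0 there.

0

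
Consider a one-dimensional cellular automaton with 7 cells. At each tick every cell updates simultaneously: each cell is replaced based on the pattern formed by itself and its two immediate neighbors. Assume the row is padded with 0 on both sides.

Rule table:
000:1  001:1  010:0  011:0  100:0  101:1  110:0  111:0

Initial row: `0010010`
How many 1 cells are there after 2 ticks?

tick 1: 1100100
tick 2: 0001001
count of 1: 2

2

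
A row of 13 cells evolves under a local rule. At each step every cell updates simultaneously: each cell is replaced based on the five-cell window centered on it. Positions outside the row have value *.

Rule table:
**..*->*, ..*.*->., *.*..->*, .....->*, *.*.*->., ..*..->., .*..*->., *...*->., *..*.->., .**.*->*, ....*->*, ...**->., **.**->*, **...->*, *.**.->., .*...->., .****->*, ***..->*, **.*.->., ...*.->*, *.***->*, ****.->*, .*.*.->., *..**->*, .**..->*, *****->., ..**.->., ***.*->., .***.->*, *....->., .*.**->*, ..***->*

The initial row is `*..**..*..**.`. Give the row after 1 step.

***.**...*.**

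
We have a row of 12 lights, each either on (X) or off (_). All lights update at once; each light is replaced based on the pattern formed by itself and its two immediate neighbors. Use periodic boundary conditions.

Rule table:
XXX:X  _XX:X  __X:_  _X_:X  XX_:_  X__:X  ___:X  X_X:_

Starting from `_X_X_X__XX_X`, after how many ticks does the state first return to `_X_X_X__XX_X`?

2

_X_X_XX_X__X
_X_X_X__XX_X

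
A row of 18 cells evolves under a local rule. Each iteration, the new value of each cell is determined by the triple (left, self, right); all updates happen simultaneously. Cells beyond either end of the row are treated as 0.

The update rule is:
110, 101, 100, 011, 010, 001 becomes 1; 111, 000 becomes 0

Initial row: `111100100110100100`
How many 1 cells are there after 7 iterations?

100111111111111110
111100000000000011
100110000000000111
111111000000001101
100001100000011111
110011110000110001
111110011001111011
count of 1: 13

13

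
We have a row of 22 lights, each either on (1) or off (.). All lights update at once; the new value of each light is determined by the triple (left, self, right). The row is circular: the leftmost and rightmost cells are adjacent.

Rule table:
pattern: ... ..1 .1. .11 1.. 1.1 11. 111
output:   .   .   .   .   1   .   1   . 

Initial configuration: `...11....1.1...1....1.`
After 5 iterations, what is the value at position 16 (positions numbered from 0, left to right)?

1

....11......1...1....1
1....11......1...1....
.1....11......1...1...
..1....11......1...1..
...1....11......1...1.
position 16 holds 1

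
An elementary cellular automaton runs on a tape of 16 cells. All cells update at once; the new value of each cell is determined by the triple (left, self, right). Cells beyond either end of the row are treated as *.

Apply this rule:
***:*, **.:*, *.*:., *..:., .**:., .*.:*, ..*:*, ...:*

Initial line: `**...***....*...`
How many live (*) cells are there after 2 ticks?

tick 1: **.**.**.****.**
tick 2: **..*..*..***..*
count of *: 8

8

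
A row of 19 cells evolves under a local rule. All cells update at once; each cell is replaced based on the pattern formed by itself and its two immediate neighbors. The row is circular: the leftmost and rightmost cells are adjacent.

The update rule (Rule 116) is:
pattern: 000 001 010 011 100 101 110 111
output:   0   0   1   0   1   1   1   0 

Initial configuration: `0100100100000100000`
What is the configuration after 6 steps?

0110110110000110000
0011011011000011000
0001101101100001100
0000110110110000110
0000011011011000011
1000001101101100001

1000001101101100001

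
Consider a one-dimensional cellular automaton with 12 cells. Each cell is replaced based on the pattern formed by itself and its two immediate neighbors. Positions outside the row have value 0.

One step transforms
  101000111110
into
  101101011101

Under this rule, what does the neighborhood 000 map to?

0

At position 4 the neighborhood is 000; the next row has 0 there.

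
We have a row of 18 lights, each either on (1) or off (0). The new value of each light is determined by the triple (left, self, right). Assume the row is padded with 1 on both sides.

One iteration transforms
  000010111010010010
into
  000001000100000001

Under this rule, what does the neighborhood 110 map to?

At position 8 the neighborhood is 110; the next row has 0 there.

0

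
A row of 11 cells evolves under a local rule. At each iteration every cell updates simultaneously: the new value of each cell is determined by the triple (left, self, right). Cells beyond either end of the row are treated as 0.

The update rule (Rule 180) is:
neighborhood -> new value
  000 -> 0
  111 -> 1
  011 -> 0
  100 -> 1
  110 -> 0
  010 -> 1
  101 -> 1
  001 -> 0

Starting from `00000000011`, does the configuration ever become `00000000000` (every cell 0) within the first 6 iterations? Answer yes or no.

00000000000
all cells are 0 at iteration 1

yes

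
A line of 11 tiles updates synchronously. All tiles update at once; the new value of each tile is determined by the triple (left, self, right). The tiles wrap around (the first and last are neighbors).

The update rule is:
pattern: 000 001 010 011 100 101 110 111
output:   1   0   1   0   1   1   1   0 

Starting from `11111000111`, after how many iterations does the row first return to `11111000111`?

22

00001110000
11100011111
00111000000
10001111111
11100000000
00111111110
10000000011
11111111000
00000001110
11111100011
00000111000
11110001111
00011100000
11000111111
01110000000
00011111111
11000000001
01111111100
00000000111
11111110001
00000011100
11111000111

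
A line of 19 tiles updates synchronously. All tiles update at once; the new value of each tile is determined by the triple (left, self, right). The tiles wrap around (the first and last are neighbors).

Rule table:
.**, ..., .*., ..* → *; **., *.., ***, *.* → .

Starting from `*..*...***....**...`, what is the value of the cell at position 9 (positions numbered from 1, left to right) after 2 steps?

step 1: *.**.***...****..**
step 2: ..*..*...***....**.
position 9 holds .

.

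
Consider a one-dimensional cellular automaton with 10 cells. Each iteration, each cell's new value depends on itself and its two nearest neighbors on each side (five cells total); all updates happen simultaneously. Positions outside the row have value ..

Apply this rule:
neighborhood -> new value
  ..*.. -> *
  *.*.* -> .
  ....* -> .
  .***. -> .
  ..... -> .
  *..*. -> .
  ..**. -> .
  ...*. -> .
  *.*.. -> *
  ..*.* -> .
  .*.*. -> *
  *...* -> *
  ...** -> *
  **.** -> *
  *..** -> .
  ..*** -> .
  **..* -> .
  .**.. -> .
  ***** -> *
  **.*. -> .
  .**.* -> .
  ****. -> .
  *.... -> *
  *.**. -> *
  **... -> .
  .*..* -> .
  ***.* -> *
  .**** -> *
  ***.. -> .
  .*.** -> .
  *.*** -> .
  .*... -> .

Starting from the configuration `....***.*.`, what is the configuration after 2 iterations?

...*...**.

...*..*.*.
...*...**.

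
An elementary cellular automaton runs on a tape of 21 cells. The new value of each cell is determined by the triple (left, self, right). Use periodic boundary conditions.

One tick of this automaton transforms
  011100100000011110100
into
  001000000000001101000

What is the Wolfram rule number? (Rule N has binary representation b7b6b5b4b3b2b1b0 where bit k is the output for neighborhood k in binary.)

160

position 2: 111 → 1  (bit 7 = 1)
position 3: 110 → 0  (bit 6 = 0)
position 17: 101 → 1  (bit 5 = 1)
position 4: 100 → 0  (bit 4 = 0)
position 1: 011 → 0  (bit 3 = 0)
position 6: 010 → 0  (bit 2 = 0)
position 0: 001 → 0  (bit 1 = 0)
position 8: 000 → 0  (bit 0 = 0)
bits b7..b0 = 10100000 = 160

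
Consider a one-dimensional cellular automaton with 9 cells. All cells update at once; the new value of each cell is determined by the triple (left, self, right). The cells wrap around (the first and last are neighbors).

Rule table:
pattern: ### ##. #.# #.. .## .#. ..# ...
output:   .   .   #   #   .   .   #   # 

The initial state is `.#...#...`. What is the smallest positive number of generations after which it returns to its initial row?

#.###.###
.#...#...

2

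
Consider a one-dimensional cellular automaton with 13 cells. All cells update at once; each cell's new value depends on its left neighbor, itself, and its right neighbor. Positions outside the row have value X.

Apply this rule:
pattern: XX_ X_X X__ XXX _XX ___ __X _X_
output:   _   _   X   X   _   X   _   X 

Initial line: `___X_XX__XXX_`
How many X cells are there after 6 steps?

XX_X___X__X__
X__XXX_XX_XX_
_X__X________
_XX_XXXXXXXX_
_____XXXXXX__
XXXX__XXXX_X_
count of X: 9

9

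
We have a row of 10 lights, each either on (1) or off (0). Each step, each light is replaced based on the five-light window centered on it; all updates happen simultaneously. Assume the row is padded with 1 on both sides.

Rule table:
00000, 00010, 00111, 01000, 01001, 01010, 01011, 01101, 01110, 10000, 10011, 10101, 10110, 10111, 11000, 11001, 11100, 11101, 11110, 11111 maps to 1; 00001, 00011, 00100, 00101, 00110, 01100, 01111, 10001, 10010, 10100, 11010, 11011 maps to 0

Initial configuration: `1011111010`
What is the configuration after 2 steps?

1011111010

step 1: 1010111011
step 2: 1011111010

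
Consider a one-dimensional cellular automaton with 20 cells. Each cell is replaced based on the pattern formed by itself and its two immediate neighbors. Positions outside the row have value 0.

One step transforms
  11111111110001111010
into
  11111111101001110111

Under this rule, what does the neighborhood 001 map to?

0

At position 12 the neighborhood is 001; the next row has 0 there.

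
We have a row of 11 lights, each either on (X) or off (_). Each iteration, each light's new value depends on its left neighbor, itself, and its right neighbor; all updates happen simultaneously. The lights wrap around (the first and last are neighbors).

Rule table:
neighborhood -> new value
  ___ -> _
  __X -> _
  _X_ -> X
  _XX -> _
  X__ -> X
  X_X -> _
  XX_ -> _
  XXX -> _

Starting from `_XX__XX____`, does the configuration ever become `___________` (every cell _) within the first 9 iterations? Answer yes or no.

no

___X___X___
___XX__XX__
_____X___X_
_____XX__XX
X______X___
XX_____XX__
__X______X_
__XX_____XX
X___X______
iteration 9 is X___X______, still not uniform _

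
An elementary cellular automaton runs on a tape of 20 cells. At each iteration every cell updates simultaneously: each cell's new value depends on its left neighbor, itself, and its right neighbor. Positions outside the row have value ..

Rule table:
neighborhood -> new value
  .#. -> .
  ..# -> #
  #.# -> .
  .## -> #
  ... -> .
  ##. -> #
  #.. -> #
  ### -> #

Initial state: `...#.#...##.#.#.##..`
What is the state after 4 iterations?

.#...########.######

..#...#.###.....###.
.#.#.#..####...#####
#.....#######.######
.#...########.######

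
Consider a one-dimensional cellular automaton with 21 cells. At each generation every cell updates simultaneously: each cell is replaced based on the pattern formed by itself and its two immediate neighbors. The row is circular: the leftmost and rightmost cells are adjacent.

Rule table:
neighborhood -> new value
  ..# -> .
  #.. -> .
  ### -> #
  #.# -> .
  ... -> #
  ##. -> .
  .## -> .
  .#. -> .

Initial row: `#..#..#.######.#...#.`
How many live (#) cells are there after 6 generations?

generation 1: .........####....#...
generation 2: ########..##..##...##
generation 3: #######..........#..#
generation 4: ######..########.....
generation 5: .####....######..###.
generation 6: ..##..##..####....#..
count of #: 9

9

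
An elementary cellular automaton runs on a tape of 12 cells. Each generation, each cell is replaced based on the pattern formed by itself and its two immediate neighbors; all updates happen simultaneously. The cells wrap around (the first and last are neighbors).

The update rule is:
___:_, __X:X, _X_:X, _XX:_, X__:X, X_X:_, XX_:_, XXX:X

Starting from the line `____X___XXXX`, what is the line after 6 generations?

_XXX_XXX_XXX

X__XXX_X_XX_
XXX_X__X____
_X__XXXXX__X
_XXX_XXX_XXX
__X___X___X_
_XXX_XXX_XXX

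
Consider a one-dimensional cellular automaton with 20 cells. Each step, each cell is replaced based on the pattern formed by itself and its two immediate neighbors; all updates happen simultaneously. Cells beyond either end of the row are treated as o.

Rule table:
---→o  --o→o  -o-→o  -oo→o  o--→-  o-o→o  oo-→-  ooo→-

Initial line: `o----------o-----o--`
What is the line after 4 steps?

step 1: --oooooooooo-ooooo-o
step 2: -oo---------oo----oo
step 3: oo--ooooooooo--oooo-
step 4: ---oo---------oo---o

---oo---------oo---o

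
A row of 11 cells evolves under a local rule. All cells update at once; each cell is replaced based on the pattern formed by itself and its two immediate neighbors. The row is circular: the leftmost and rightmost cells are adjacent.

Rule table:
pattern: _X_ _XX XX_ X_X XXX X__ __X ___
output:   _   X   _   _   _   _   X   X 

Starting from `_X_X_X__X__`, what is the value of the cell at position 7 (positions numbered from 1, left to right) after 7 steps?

step 1: X______X__X
step 2: __XXXXX__XX
step 3: _XX_____XX_
step 4: XX__XXXXX__
step 5: X__XX_____X
step 6: __XX__XXXXX
step 7: _XX__XX____
position 7 holds X

X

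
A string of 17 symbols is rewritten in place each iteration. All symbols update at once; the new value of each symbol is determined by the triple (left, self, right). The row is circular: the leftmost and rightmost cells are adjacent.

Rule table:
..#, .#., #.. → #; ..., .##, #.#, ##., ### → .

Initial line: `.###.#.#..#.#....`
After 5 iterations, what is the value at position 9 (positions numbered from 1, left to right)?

#

#....#.####.##...
##..##........#.#
..##..#......##..
.#..####....#..#.
####....#..######
position 9 holds #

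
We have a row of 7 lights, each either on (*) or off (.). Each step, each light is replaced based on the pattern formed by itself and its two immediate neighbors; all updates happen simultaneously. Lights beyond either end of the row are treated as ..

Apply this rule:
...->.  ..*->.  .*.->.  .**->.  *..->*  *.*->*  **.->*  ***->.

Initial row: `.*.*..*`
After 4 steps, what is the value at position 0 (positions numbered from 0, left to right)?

step 1: ..*.*..
step 2: ...*.*.
step 3: ....*.*
step 4: .....*.
position 0 holds .

.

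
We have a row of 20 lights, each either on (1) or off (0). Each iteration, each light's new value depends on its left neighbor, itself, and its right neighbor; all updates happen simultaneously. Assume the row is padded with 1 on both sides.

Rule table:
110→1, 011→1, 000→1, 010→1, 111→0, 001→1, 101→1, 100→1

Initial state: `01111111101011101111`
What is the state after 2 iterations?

01111111100011101111

iteration 1: 11000000111110111000
iteration 2: 01111111100011101111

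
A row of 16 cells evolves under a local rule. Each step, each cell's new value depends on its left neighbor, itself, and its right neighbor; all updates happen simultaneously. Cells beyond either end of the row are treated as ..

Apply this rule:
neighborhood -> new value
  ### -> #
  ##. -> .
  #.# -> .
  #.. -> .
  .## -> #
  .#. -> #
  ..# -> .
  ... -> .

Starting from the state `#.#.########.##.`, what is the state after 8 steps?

#.#.#######..#..
#.#.######...#..
#.#.#####....#..
#.#.####.....#..
#.#.###......#..
#.#.##.......#..
#.#.#........#..
#.#.#........#..

#.#.#........#..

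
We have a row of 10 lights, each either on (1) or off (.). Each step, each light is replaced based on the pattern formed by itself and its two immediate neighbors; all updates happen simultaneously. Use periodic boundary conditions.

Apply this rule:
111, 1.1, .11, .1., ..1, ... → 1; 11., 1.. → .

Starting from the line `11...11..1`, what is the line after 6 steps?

step 1: 1..111..11
step 2: ..111..111
step 3: .111..111.
step 4: 111..111..
step 5: 11..111..1
step 6: 1..111..11

1..111..11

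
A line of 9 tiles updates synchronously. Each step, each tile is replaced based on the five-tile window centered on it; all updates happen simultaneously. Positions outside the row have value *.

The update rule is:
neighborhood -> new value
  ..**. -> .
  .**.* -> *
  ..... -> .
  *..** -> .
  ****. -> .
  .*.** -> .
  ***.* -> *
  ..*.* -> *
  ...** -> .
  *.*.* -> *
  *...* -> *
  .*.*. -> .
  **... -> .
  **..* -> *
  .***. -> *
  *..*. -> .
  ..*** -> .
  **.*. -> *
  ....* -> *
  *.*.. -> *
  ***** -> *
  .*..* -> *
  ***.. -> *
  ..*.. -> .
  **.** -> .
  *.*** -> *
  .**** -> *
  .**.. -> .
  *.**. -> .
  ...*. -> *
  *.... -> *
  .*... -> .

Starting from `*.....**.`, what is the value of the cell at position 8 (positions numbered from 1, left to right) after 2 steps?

*.*.*..*.
***.**.*.
position 8 holds *

*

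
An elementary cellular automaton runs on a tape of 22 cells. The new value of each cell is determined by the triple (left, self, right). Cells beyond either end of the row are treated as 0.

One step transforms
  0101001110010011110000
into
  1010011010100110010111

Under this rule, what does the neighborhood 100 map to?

0

At position 4 the neighborhood is 100; the next row has 0 there.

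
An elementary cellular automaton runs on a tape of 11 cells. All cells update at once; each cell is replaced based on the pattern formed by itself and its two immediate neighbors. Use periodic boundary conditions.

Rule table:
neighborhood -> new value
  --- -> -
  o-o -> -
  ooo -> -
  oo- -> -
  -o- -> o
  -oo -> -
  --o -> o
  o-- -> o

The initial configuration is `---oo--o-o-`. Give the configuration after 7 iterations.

--o--ooo-oo
ooooo------
-----o----o
o---ooo--oo
-o-o---oo--
oo-oo-o--o-
------oooo-

------oooo-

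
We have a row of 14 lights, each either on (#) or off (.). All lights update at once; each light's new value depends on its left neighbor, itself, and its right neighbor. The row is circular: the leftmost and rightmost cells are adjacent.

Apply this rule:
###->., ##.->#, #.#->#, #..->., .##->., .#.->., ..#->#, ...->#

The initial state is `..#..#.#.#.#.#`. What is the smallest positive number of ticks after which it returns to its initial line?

14

.#..#.#.#.#.#.
#..#.#.#.#.#..
..#.#.#.#.#..#
.#.#.#.#.#..#.
#.#.#.#.#..#..
.#.#.#.#..#..#
#.#.#.#..#..#.
.#.#.#..#..#.#
#.#.#..#..#.#.
.#.#..#..#.#.#
#.#..#..#.#.#.
.#..#..#.#.#.#
#..#..#.#.#.#.
..#..#.#.#.#.#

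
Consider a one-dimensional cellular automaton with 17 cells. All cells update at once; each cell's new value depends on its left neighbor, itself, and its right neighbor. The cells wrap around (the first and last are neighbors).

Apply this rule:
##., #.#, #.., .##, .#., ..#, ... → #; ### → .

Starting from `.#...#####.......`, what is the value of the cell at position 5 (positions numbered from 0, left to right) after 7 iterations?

######...########
.....#####.......
######...########  (repeats iteration 1; period 2)
iteration 7: ######...########
position 5 holds #

#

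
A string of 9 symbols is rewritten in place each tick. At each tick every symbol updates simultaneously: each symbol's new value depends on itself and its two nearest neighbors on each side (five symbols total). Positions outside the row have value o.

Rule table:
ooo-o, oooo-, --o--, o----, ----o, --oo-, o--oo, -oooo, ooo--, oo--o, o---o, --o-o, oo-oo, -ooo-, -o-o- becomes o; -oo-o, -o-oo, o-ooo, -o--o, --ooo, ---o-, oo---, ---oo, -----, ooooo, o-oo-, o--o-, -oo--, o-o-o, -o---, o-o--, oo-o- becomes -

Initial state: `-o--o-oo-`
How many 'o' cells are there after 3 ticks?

3

tick 1: ----o---o
tick 2: -oo-o-o--
tick 3: o----o--o
count of o: 3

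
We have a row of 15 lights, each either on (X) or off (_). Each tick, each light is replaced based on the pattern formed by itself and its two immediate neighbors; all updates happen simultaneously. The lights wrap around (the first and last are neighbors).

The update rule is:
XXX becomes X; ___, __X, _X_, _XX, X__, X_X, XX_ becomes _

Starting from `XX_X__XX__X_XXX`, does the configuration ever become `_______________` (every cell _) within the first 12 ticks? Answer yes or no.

X____________XX
______________X
_______________
all cells are _ at tick 3

yes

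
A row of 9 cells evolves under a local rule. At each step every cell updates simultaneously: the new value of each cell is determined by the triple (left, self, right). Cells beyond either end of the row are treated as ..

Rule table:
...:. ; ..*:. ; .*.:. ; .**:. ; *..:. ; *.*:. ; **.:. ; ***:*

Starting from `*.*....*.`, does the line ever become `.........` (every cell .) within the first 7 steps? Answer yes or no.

step 1: .........
all cells are . at step 1

yes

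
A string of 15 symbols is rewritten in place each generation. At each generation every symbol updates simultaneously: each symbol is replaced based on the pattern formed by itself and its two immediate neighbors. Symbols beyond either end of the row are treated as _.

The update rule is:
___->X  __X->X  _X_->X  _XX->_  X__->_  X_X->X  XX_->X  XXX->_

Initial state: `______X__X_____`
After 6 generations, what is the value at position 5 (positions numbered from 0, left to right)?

generation 1: XXXXXXX_XX_XXXX
generation 2: ______XX_XX___X
generation 3: XXXXXX_XX_X_XXX
generation 4: _____XX_XXXX__X
generation 5: XXXXX_XX___X_XX
generation 6: ____XX_X_XXXX_X
position 5 holds X

X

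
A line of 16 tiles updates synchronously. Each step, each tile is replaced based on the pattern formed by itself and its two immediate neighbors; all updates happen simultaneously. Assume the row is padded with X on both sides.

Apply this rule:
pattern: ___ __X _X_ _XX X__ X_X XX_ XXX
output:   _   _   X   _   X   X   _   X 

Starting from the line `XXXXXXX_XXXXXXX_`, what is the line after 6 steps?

XXXXXX_X_XXXXX_X
XXXXX_XXX_XXX_X_
XXXX_X_X_X_X_XXX
XXX_XXXXXXXXX_XX
XX_X_XXXXXXX_X_X
X_XXX_XXXXX_XXX_

X_XXX_XXXXX_XXX_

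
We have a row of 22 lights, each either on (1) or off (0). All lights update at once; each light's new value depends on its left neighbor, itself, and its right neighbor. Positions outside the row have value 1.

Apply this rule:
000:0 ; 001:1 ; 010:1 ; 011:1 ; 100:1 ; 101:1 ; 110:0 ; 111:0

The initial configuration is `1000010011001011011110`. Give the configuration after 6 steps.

1111010011010011011110

step 1: 0100111110111110110001
step 2: 1111100001100001101011
step 3: 0000010011010011011110
step 4: 1000111110111110110001
step 5: 0101100001100001101011
step 6: 1111010011010011011110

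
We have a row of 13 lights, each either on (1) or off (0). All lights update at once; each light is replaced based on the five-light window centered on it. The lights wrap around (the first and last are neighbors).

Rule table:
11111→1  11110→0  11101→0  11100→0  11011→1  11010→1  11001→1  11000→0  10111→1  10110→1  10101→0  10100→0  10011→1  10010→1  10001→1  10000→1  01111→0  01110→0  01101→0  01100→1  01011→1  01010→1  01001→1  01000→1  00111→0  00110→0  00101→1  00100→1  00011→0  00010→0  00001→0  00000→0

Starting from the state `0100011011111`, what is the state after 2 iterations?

1011000110100
1111010001011

1111010001011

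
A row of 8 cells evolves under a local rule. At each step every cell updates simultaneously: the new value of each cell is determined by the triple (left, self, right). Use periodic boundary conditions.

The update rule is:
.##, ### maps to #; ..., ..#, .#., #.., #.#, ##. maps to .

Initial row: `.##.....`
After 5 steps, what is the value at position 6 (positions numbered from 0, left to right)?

step 1: .#......
step 2: ........
step 3: ........  (fixed point — unchanged through step 5)
position 6 holds .

.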